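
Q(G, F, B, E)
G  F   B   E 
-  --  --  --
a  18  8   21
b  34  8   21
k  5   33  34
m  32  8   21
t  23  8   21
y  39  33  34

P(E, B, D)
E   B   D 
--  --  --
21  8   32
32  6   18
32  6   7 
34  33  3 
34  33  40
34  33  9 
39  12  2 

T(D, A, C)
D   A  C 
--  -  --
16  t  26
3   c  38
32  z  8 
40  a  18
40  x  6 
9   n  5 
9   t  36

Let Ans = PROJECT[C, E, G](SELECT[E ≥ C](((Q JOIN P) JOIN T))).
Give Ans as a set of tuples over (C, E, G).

{(18, 34, k), (18, 34, y), (5, 34, k), (5, 34, y), (6, 34, k), (6, 34, y), (8, 21, a), (8, 21, b), (8, 21, m), (8, 21, t)}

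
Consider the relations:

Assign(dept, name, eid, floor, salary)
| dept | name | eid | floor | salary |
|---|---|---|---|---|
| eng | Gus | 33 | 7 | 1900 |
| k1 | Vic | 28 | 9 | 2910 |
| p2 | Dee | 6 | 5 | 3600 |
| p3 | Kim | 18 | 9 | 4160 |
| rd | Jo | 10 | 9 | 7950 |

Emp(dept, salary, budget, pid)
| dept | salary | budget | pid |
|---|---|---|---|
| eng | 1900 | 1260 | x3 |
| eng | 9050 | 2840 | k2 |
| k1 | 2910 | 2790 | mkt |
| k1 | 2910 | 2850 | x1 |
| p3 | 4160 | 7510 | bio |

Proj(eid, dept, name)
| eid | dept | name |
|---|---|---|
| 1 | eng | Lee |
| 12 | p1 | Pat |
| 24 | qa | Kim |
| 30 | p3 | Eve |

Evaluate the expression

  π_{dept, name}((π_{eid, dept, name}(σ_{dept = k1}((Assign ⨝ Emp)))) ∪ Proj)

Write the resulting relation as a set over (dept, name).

{(eng, Lee), (k1, Vic), (p1, Pat), (p3, Eve), (qa, Kim)}

Joining Assign and Emp on dept, salary yields {(eng, Gus, 33, 7, 1900, 1260, x3), (k1, Vic, 28, 9, 2910, 2790, mkt), (k1, Vic, 28, 9, 2910, 2850, x1), (p3, Kim, 18, 9, 4160, 7510, bio)}.
σ[dept = k1]: keep tuples satisfying dept = k1 → {(k1, Vic, 28, 9, 2910, 2790, mkt), (k1, Vic, 28, 9, 2910, 2850, x1)}
Keep only column(s) eid, dept, name (1 duplicate(s) eliminated): {(28, k1, Vic)}
Union: {(28, k1, Vic)} with {(1, eng, Lee), (12, p1, Pat), (24, qa, Kim), (30, p3, Eve)} → {(1, eng, Lee), (12, p1, Pat), (24, qa, Kim), (28, k1, Vic), (30, p3, Eve)}
Keep only column(s) dept, name: {(eng, Lee), (k1, Vic), (p1, Pat), (p3, Eve), (qa, Kim)}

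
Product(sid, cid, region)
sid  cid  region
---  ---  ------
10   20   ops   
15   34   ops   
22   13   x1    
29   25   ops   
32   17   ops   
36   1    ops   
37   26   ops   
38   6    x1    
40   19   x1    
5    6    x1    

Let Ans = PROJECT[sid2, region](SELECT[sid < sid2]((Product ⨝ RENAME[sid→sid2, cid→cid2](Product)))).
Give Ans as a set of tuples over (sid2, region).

ρ[sid→sid2, cid→cid2]: schema becomes (sid2, cid2, region); tuples unchanged.
Product ⋈ RENAME[sid→sid2, cid→cid2](Product) (natural join on region): {(10, 20, ops, 10, 20), (10, 20, ops, 15, 34), (10, 20, ops, 29, 25), (10, 20, ops, 32, 17), (10, 20, ops, 36, 1), (10, 20, ops, 37, 26), (15, 34, ops, 10, 20), (15, 34, ops, 15, 34), (15, 34, ops, 29, 25), (15, 34, ops, 32, 17), (15, 34, ops, 36, 1), (15, 34, ops, 37, 26), (22, 13, x1, 22, 13), (22, 13, x1, 38, 6), (22, 13, x1, 40, 19), (22, 13, x1, 5, 6), (29, 25, ops, 10, 20), (29, 25, ops, 15, 34), (29, 25, ops, 29, 25), (29, 25, ops, 32, 17), (29, 25, ops, 36, 1), (29, 25, ops, 37, 26), (32, 17, ops, 10, 20), (32, 17, ops, 15, 34), (32, 17, ops, 29, 25), (32, 17, ops, 32, 17), (32, 17, ops, 36, 1), (32, 17, ops, 37, 26), (36, 1, ops, 10, 20), (36, 1, ops, 15, 34), (36, 1, ops, 29, 25), (36, 1, ops, 32, 17), (36, 1, ops, 36, 1), (36, 1, ops, 37, 26), (37, 26, ops, 10, 20), (37, 26, ops, 15, 34), (37, 26, ops, 29, 25), (37, 26, ops, 32, 17), (37, 26, ops, 36, 1), (37, 26, ops, 37, 26), (38, 6, x1, 22, 13), (38, 6, x1, 38, 6), (38, 6, x1, 40, 19), (38, 6, x1, 5, 6), (40, 19, x1, 22, 13), (40, 19, x1, 38, 6), (40, 19, x1, 40, 19), (40, 19, x1, 5, 6), (5, 6, x1, 22, 13), (5, 6, x1, 38, 6), (5, 6, x1, 40, 19), (5, 6, x1, 5, 6)}
Apply σ_{sid < sid2}; surviving tuples: {(10, 20, ops, 15, 34), (10, 20, ops, 29, 25), (10, 20, ops, 32, 17), (10, 20, ops, 36, 1), (10, 20, ops, 37, 26), (15, 34, ops, 29, 25), (15, 34, ops, 32, 17), (15, 34, ops, 36, 1), (15, 34, ops, 37, 26), (22, 13, x1, 38, 6), (22, 13, x1, 40, 19), (29, 25, ops, 32, 17), (29, 25, ops, 36, 1), (29, 25, ops, 37, 26), (32, 17, ops, 36, 1), (32, 17, ops, 37, 26), (36, 1, ops, 37, 26), (38, 6, x1, 40, 19), (5, 6, x1, 22, 13), (5, 6, x1, 38, 6), (5, 6, x1, 40, 19)}
π_{sid2, region} gives {(15, ops), (22, x1), (29, ops), (32, ops), (36, ops), (37, ops), (38, x1), (40, x1)} (13 duplicate(s) eliminated).

{(15, ops), (22, x1), (29, ops), (32, ops), (36, ops), (37, ops), (38, x1), (40, x1)}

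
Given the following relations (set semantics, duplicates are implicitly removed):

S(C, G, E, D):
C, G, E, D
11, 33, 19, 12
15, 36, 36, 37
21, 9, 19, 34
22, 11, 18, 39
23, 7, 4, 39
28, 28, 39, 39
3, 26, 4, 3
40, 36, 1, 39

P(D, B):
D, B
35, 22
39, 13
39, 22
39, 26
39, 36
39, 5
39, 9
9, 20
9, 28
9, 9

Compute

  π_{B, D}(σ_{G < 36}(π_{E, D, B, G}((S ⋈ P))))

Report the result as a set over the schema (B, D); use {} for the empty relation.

S ⋈ P (natural join on D): {(22, 11, 18, 39, 13), (22, 11, 18, 39, 22), (22, 11, 18, 39, 26), (22, 11, 18, 39, 36), (22, 11, 18, 39, 5), (22, 11, 18, 39, 9), (23, 7, 4, 39, 13), (23, 7, 4, 39, 22), (23, 7, 4, 39, 26), (23, 7, 4, 39, 36), (23, 7, 4, 39, 5), (23, 7, 4, 39, 9), (28, 28, 39, 39, 13), (28, 28, 39, 39, 22), (28, 28, 39, 39, 26), (28, 28, 39, 39, 36), (28, 28, 39, 39, 5), (28, 28, 39, 39, 9), (40, 36, 1, 39, 13), (40, 36, 1, 39, 22), (40, 36, 1, 39, 26), (40, 36, 1, 39, 36), (40, 36, 1, 39, 5), (40, 36, 1, 39, 9)}
π[E, D, B, G]: project onto (E, D, B, G) → {(1, 39, 13, 36), (1, 39, 22, 36), (1, 39, 26, 36), (1, 39, 36, 36), (1, 39, 5, 36), (1, 39, 9, 36), (18, 39, 13, 11), (18, 39, 22, 11), (18, 39, 26, 11), (18, 39, 36, 11), (18, 39, 5, 11), (18, 39, 9, 11), (39, 39, 13, 28), (39, 39, 22, 28), (39, 39, 26, 28), (39, 39, 36, 28), (39, 39, 5, 28), (39, 39, 9, 28), (4, 39, 13, 7), (4, 39, 22, 7), (4, 39, 26, 7), (4, 39, 36, 7), (4, 39, 5, 7), (4, 39, 9, 7)}
Filtering on G < 36 leaves {(18, 39, 13, 11), (18, 39, 22, 11), (18, 39, 26, 11), (18, 39, 36, 11), (18, 39, 5, 11), (18, 39, 9, 11), (39, 39, 13, 28), (39, 39, 22, 28), (39, 39, 26, 28), (39, 39, 36, 28), (39, 39, 5, 28), (39, 39, 9, 28), (4, 39, 13, 7), (4, 39, 22, 7), (4, 39, 26, 7), (4, 39, 36, 7), (4, 39, 5, 7), (4, 39, 9, 7)}.
π[B, D]: project onto (B, D) (12 duplicate(s) eliminated) → {(13, 39), (22, 39), (26, 39), (36, 39), (5, 39), (9, 39)}

{(13, 39), (22, 39), (26, 39), (36, 39), (5, 39), (9, 39)}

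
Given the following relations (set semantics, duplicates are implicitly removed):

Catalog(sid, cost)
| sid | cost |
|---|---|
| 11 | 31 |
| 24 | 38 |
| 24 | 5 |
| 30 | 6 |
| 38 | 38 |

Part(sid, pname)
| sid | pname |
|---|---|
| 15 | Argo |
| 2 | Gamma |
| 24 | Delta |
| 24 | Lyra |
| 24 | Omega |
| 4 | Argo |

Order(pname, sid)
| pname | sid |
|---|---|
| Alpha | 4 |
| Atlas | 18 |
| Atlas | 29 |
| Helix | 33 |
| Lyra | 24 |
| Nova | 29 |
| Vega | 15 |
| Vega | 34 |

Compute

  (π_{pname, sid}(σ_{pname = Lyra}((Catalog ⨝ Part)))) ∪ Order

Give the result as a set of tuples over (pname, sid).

Natural join on sid: {(24, 38, Delta), (24, 38, Lyra), (24, 38, Omega), (24, 5, Delta), (24, 5, Lyra), (24, 5, Omega)}
Selection pname = Lyra: {(24, 38, Lyra), (24, 5, Lyra)}
π[pname, sid]: project onto (pname, sid) (1 duplicate(s) eliminated) → {(Lyra, 24)}
Union: {(Lyra, 24)} with {(Alpha, 4), (Atlas, 18), (Atlas, 29), (Helix, 33), (Lyra, 24), (Nova, 29), (Vega, 15), (Vega, 34)} → {(Alpha, 4), (Atlas, 18), (Atlas, 29), (Helix, 33), (Lyra, 24), (Nova, 29), (Vega, 15), (Vega, 34)}

{(Alpha, 4), (Atlas, 18), (Atlas, 29), (Helix, 33), (Lyra, 24), (Nova, 29), (Vega, 15), (Vega, 34)}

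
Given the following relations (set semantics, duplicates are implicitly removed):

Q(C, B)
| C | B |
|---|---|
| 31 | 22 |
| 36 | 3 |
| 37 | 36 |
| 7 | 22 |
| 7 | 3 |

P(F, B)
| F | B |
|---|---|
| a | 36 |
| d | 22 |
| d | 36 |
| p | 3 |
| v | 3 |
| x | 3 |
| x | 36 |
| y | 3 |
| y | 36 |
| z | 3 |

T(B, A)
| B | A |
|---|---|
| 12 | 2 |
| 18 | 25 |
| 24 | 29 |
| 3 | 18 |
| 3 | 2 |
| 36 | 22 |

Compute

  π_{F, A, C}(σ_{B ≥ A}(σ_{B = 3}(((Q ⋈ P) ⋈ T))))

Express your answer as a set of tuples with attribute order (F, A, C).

{(p, 2, 36), (p, 2, 7), (v, 2, 36), (v, 2, 7), (x, 2, 36), (x, 2, 7), (y, 2, 36), (y, 2, 7), (z, 2, 36), (z, 2, 7)}

Joining Q and P on B yields {(31, 22, d), (36, 3, p), (36, 3, v), (36, 3, x), (36, 3, y), (36, 3, z), (37, 36, a), (37, 36, d), (37, 36, x), (37, 36, y), (7, 22, d), (7, 3, p), (7, 3, v), (7, 3, x), (7, 3, y), (7, 3, z)}.
Joining (Q ⋈ P) and T on B yields {(36, 3, p, 18), (36, 3, p, 2), (36, 3, v, 18), (36, 3, v, 2), (36, 3, x, 18), (36, 3, x, 2), (36, 3, y, 18), (36, 3, y, 2), (36, 3, z, 18), (36, 3, z, 2), (37, 36, a, 22), (37, 36, d, 22), (37, 36, x, 22), (37, 36, y, 22), (7, 3, p, 18), (7, 3, p, 2), (7, 3, v, 18), (7, 3, v, 2), (7, 3, x, 18), (7, 3, x, 2), (7, 3, y, 18), (7, 3, y, 2), (7, 3, z, 18), (7, 3, z, 2)}.
Apply σ_{B = 3}; surviving tuples: {(36, 3, p, 18), (36, 3, p, 2), (36, 3, v, 18), (36, 3, v, 2), (36, 3, x, 18), (36, 3, x, 2), (36, 3, y, 18), (36, 3, y, 2), (36, 3, z, 18), (36, 3, z, 2), (7, 3, p, 18), (7, 3, p, 2), (7, 3, v, 18), (7, 3, v, 2), (7, 3, x, 18), (7, 3, x, 2), (7, 3, y, 18), (7, 3, y, 2), (7, 3, z, 18), (7, 3, z, 2)}
Apply σ_{B ≥ A}; surviving tuples: {(36, 3, p, 2), (36, 3, v, 2), (36, 3, x, 2), (36, 3, y, 2), (36, 3, z, 2), (7, 3, p, 2), (7, 3, v, 2), (7, 3, x, 2), (7, 3, y, 2), (7, 3, z, 2)}
π_{F, A, C} gives {(p, 2, 36), (p, 2, 7), (v, 2, 36), (v, 2, 7), (x, 2, 36), (x, 2, 7), (y, 2, 36), (y, 2, 7), (z, 2, 36), (z, 2, 7)}.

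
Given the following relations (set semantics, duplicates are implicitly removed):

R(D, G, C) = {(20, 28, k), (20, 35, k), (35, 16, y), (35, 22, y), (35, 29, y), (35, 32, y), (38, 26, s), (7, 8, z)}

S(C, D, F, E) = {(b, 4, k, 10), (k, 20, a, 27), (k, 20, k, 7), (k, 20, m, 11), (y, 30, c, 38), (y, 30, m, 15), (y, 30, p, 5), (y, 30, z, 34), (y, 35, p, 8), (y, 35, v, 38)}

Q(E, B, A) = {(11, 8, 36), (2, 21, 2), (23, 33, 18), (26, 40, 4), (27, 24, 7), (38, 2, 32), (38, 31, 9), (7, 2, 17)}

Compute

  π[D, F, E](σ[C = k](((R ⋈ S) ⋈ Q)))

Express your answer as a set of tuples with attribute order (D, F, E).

{(20, a, 27), (20, k, 7), (20, m, 11)}

Joining R and S on D, C yields {(20, 28, k, a, 27), (20, 28, k, k, 7), (20, 28, k, m, 11), (20, 35, k, a, 27), (20, 35, k, k, 7), (20, 35, k, m, 11), (35, 16, y, p, 8), (35, 16, y, v, 38), (35, 22, y, p, 8), (35, 22, y, v, 38), (35, 29, y, p, 8), (35, 29, y, v, 38), (35, 32, y, p, 8), (35, 32, y, v, 38)}.
Joining (R ⋈ S) and Q on E yields {(20, 28, k, a, 27, 24, 7), (20, 28, k, k, 7, 2, 17), (20, 28, k, m, 11, 8, 36), (20, 35, k, a, 27, 24, 7), (20, 35, k, k, 7, 2, 17), (20, 35, k, m, 11, 8, 36), (35, 16, y, v, 38, 2, 32), (35, 16, y, v, 38, 31, 9), (35, 22, y, v, 38, 2, 32), (35, 22, y, v, 38, 31, 9), (35, 29, y, v, 38, 2, 32), (35, 29, y, v, 38, 31, 9), (35, 32, y, v, 38, 2, 32), (35, 32, y, v, 38, 31, 9)}.
σ[C = k]: keep tuples satisfying C = k → {(20, 28, k, a, 27, 24, 7), (20, 28, k, k, 7, 2, 17), (20, 28, k, m, 11, 8, 36), (20, 35, k, a, 27, 24, 7), (20, 35, k, k, 7, 2, 17), (20, 35, k, m, 11, 8, 36)}
Projecting to D, F, E (3 duplicate(s) eliminated): {(20, a, 27), (20, k, 7), (20, m, 11)}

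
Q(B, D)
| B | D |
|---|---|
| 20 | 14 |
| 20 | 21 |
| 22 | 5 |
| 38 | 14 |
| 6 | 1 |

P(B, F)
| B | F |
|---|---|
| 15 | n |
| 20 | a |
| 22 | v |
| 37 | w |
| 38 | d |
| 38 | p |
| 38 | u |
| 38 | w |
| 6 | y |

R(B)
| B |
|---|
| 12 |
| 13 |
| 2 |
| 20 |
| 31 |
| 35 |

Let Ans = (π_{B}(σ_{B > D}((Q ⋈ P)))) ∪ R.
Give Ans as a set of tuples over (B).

{12, 13, 2, 20, 22, 31, 35, 38, 6}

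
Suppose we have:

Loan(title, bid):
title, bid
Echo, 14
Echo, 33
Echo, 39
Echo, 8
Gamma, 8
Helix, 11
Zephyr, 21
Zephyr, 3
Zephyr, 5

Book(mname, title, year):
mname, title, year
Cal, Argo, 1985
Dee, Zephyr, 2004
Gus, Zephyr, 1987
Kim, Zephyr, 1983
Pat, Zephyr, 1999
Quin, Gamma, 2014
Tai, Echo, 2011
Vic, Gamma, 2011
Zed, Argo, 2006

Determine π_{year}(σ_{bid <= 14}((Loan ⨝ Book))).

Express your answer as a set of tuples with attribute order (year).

Loan ⋈ Book (natural join on title): {(Echo, 14, Tai, 2011), (Echo, 33, Tai, 2011), (Echo, 39, Tai, 2011), (Echo, 8, Tai, 2011), (Gamma, 8, Quin, 2014), (Gamma, 8, Vic, 2011), (Zephyr, 21, Dee, 2004), (Zephyr, 21, Gus, 1987), (Zephyr, 21, Kim, 1983), (Zephyr, 21, Pat, 1999), (Zephyr, 3, Dee, 2004), (Zephyr, 3, Gus, 1987), (Zephyr, 3, Kim, 1983), (Zephyr, 3, Pat, 1999), (Zephyr, 5, Dee, 2004), (Zephyr, 5, Gus, 1987), (Zephyr, 5, Kim, 1983), (Zephyr, 5, Pat, 1999)}
Selection bid <= 14: {(Echo, 14, Tai, 2011), (Echo, 8, Tai, 2011), (Gamma, 8, Quin, 2014), (Gamma, 8, Vic, 2011), (Zephyr, 3, Dee, 2004), (Zephyr, 3, Gus, 1987), (Zephyr, 3, Kim, 1983), (Zephyr, 3, Pat, 1999), (Zephyr, 5, Dee, 2004), (Zephyr, 5, Gus, 1987), (Zephyr, 5, Kim, 1983), (Zephyr, 5, Pat, 1999)}
π_{year} gives {1983, 1987, 1999, 2004, 2011, 2014} (6 duplicate(s) eliminated).

{1983, 1987, 1999, 2004, 2011, 2014}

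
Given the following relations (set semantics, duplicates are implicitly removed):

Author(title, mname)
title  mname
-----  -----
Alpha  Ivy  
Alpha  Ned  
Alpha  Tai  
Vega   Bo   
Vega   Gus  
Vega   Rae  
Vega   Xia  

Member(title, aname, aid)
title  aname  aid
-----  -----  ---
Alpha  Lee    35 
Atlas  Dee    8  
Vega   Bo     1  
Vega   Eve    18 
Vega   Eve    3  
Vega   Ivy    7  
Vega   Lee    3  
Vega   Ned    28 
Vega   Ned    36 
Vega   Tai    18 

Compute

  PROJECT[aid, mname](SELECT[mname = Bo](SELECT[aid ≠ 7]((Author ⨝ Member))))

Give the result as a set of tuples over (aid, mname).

Natural join on title: {(Alpha, Ivy, Lee, 35), (Alpha, Ned, Lee, 35), (Alpha, Tai, Lee, 35), (Vega, Bo, Bo, 1), (Vega, Bo, Eve, 18), (Vega, Bo, Eve, 3), (Vega, Bo, Ivy, 7), (Vega, Bo, Lee, 3), (Vega, Bo, Ned, 28), (Vega, Bo, Ned, 36), (Vega, Bo, Tai, 18), (Vega, Gus, Bo, 1), (Vega, Gus, Eve, 18), (Vega, Gus, Eve, 3), (Vega, Gus, Ivy, 7), (Vega, Gus, Lee, 3), (Vega, Gus, Ned, 28), (Vega, Gus, Ned, 36), (Vega, Gus, Tai, 18), (Vega, Rae, Bo, 1), (Vega, Rae, Eve, 18), (Vega, Rae, Eve, 3), (Vega, Rae, Ivy, 7), (Vega, Rae, Lee, 3), (Vega, Rae, Ned, 28), (Vega, Rae, Ned, 36), (Vega, Rae, Tai, 18), (Vega, Xia, Bo, 1), (Vega, Xia, Eve, 18), (Vega, Xia, Eve, 3), (Vega, Xia, Ivy, 7), (Vega, Xia, Lee, 3), (Vega, Xia, Ned, 28), (Vega, Xia, Ned, 36), (Vega, Xia, Tai, 18)}
Apply σ_{aid ≠ 7}; surviving tuples: {(Alpha, Ivy, Lee, 35), (Alpha, Ned, Lee, 35), (Alpha, Tai, Lee, 35), (Vega, Bo, Bo, 1), (Vega, Bo, Eve, 18), (Vega, Bo, Eve, 3), (Vega, Bo, Lee, 3), (Vega, Bo, Ned, 28), (Vega, Bo, Ned, 36), (Vega, Bo, Tai, 18), (Vega, Gus, Bo, 1), (Vega, Gus, Eve, 18), (Vega, Gus, Eve, 3), (Vega, Gus, Lee, 3), (Vega, Gus, Ned, 28), (Vega, Gus, Ned, 36), (Vega, Gus, Tai, 18), (Vega, Rae, Bo, 1), (Vega, Rae, Eve, 18), (Vega, Rae, Eve, 3), (Vega, Rae, Lee, 3), (Vega, Rae, Ned, 28), (Vega, Rae, Ned, 36), (Vega, Rae, Tai, 18), (Vega, Xia, Bo, 1), (Vega, Xia, Eve, 18), (Vega, Xia, Eve, 3), (Vega, Xia, Lee, 3), (Vega, Xia, Ned, 28), (Vega, Xia, Ned, 36), (Vega, Xia, Tai, 18)}
Apply σ_{mname = Bo}; surviving tuples: {(Vega, Bo, Bo, 1), (Vega, Bo, Eve, 18), (Vega, Bo, Eve, 3), (Vega, Bo, Lee, 3), (Vega, Bo, Ned, 28), (Vega, Bo, Ned, 36), (Vega, Bo, Tai, 18)}
π[aid, mname]: project onto (aid, mname) (2 duplicate(s) eliminated) → {(1, Bo), (18, Bo), (28, Bo), (3, Bo), (36, Bo)}

{(1, Bo), (18, Bo), (28, Bo), (3, Bo), (36, Bo)}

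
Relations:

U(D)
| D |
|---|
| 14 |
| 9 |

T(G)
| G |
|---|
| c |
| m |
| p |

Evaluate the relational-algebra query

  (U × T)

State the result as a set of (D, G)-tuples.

{(14, c), (14, m), (14, p), (9, c), (9, m), (9, p)}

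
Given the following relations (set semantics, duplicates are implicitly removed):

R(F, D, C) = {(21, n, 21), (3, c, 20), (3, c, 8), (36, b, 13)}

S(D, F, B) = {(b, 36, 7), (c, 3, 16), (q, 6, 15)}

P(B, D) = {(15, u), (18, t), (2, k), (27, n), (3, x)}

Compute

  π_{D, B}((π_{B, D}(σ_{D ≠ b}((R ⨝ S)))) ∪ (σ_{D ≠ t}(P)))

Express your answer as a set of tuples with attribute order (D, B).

{(c, 16), (k, 2), (n, 27), (u, 15), (x, 3)}

Joining R and S on F, D yields {(3, c, 20, 16), (3, c, 8, 16), (36, b, 13, 7)}.
Filtering on D ≠ b leaves {(3, c, 20, 16), (3, c, 8, 16)}.
π[B, D]: project onto (B, D) (1 duplicate(s) eliminated) → {(16, c)}
Filtering on D ≠ t leaves {(15, u), (2, k), (27, n), (3, x)}.
Taking the union: {(15, u), (16, c), (2, k), (27, n), (3, x)}
π[D, B]: project onto (D, B) → {(c, 16), (k, 2), (n, 27), (u, 15), (x, 3)}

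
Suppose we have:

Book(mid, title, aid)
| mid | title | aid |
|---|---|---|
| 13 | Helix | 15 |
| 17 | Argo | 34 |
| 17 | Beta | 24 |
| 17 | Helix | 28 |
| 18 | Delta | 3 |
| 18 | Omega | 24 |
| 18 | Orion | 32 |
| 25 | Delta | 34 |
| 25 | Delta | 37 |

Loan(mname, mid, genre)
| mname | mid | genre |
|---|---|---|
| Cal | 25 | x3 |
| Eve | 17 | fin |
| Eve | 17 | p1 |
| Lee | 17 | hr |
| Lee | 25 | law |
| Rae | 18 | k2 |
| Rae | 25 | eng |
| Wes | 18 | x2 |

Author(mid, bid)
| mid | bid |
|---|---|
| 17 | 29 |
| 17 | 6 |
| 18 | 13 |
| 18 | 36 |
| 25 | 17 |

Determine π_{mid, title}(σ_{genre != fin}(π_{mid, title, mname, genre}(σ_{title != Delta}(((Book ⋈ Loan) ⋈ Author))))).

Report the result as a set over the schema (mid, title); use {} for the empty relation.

Book ⋈ Loan (natural join on mid): {(17, Argo, 34, Eve, fin), (17, Argo, 34, Eve, p1), (17, Argo, 34, Lee, hr), (17, Beta, 24, Eve, fin), (17, Beta, 24, Eve, p1), (17, Beta, 24, Lee, hr), (17, Helix, 28, Eve, fin), (17, Helix, 28, Eve, p1), (17, Helix, 28, Lee, hr), (18, Delta, 3, Rae, k2), (18, Delta, 3, Wes, x2), (18, Omega, 24, Rae, k2), (18, Omega, 24, Wes, x2), (18, Orion, 32, Rae, k2), (18, Orion, 32, Wes, x2), (25, Delta, 34, Cal, x3), (25, Delta, 34, Lee, law), (25, Delta, 34, Rae, eng), (25, Delta, 37, Cal, x3), (25, Delta, 37, Lee, law), (25, Delta, 37, Rae, eng)}
(Book ⋈ Loan) ⋈ Author (natural join on mid): {(17, Argo, 34, Eve, fin, 29), (17, Argo, 34, Eve, fin, 6), (17, Argo, 34, Eve, p1, 29), (17, Argo, 34, Eve, p1, 6), (17, Argo, 34, Lee, hr, 29), (17, Argo, 34, Lee, hr, 6), (17, Beta, 24, Eve, fin, 29), (17, Beta, 24, Eve, fin, 6), (17, Beta, 24, Eve, p1, 29), (17, Beta, 24, Eve, p1, 6), (17, Beta, 24, Lee, hr, 29), (17, Beta, 24, Lee, hr, 6), (17, Helix, 28, Eve, fin, 29), (17, Helix, 28, Eve, fin, 6), (17, Helix, 28, Eve, p1, 29), (17, Helix, 28, Eve, p1, 6), (17, Helix, 28, Lee, hr, 29), (17, Helix, 28, Lee, hr, 6), (18, Delta, 3, Rae, k2, 13), (18, Delta, 3, Rae, k2, 36), (18, Delta, 3, Wes, x2, 13), (18, Delta, 3, Wes, x2, 36), (18, Omega, 24, Rae, k2, 13), (18, Omega, 24, Rae, k2, 36), (18, Omega, 24, Wes, x2, 13), (18, Omega, 24, Wes, x2, 36), (18, Orion, 32, Rae, k2, 13), (18, Orion, 32, Rae, k2, 36), (18, Orion, 32, Wes, x2, 13), (18, Orion, 32, Wes, x2, 36), (25, Delta, 34, Cal, x3, 17), (25, Delta, 34, Lee, law, 17), (25, Delta, 34, Rae, eng, 17), (25, Delta, 37, Cal, x3, 17), (25, Delta, 37, Lee, law, 17), (25, Delta, 37, Rae, eng, 17)}
Filtering on title != Delta leaves {(17, Argo, 34, Eve, fin, 29), (17, Argo, 34, Eve, fin, 6), (17, Argo, 34, Eve, p1, 29), (17, Argo, 34, Eve, p1, 6), (17, Argo, 34, Lee, hr, 29), (17, Argo, 34, Lee, hr, 6), (17, Beta, 24, Eve, fin, 29), (17, Beta, 24, Eve, fin, 6), (17, Beta, 24, Eve, p1, 29), (17, Beta, 24, Eve, p1, 6), (17, Beta, 24, Lee, hr, 29), (17, Beta, 24, Lee, hr, 6), (17, Helix, 28, Eve, fin, 29), (17, Helix, 28, Eve, fin, 6), (17, Helix, 28, Eve, p1, 29), (17, Helix, 28, Eve, p1, 6), (17, Helix, 28, Lee, hr, 29), (17, Helix, 28, Lee, hr, 6), (18, Omega, 24, Rae, k2, 13), (18, Omega, 24, Rae, k2, 36), (18, Omega, 24, Wes, x2, 13), (18, Omega, 24, Wes, x2, 36), (18, Orion, 32, Rae, k2, 13), (18, Orion, 32, Rae, k2, 36), (18, Orion, 32, Wes, x2, 13), (18, Orion, 32, Wes, x2, 36)}.
Projecting to mid, title, mname, genre (13 duplicate(s) eliminated): {(17, Argo, Eve, fin), (17, Argo, Eve, p1), (17, Argo, Lee, hr), (17, Beta, Eve, fin), (17, Beta, Eve, p1), (17, Beta, Lee, hr), (17, Helix, Eve, fin), (17, Helix, Eve, p1), (17, Helix, Lee, hr), (18, Omega, Rae, k2), (18, Omega, Wes, x2), (18, Orion, Rae, k2), (18, Orion, Wes, x2)}
Filtering on genre != fin leaves {(17, Argo, Eve, p1), (17, Argo, Lee, hr), (17, Beta, Eve, p1), (17, Beta, Lee, hr), (17, Helix, Eve, p1), (17, Helix, Lee, hr), (18, Omega, Rae, k2), (18, Omega, Wes, x2), (18, Orion, Rae, k2), (18, Orion, Wes, x2)}.
Projecting to mid, title (5 duplicate(s) eliminated): {(17, Argo), (17, Beta), (17, Helix), (18, Omega), (18, Orion)}

{(17, Argo), (17, Beta), (17, Helix), (18, Omega), (18, Orion)}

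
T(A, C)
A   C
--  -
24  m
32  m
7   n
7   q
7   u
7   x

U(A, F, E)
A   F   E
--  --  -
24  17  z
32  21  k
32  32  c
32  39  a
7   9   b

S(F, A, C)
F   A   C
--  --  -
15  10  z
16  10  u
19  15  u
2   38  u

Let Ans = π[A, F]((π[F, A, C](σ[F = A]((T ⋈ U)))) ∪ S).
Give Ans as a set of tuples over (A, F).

Natural join on A: {(24, m, 17, z), (32, m, 21, k), (32, m, 32, c), (32, m, 39, a), (7, n, 9, b), (7, q, 9, b), (7, u, 9, b), (7, x, 9, b)}
Apply σ_{F = A}; surviving tuples: {(32, m, 32, c)}
π[F, A, C]: project onto (F, A, C) → {(32, 32, m)}
Union: {(32, 32, m)} with {(15, 10, z), (16, 10, u), (19, 15, u), (2, 38, u)} → {(15, 10, z), (16, 10, u), (19, 15, u), (2, 38, u), (32, 32, m)}
π[A, F]: project onto (A, F) → {(10, 15), (10, 16), (15, 19), (32, 32), (38, 2)}

{(10, 15), (10, 16), (15, 19), (32, 32), (38, 2)}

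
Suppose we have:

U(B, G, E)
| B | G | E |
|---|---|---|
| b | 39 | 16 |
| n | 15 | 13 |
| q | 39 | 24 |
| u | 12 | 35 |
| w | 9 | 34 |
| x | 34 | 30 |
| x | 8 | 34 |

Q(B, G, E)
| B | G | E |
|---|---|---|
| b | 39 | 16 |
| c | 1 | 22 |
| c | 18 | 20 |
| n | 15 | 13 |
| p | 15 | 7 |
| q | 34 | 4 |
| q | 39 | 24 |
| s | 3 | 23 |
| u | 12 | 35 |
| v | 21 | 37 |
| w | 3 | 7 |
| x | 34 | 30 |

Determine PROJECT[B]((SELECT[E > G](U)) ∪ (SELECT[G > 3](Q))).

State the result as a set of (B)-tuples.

{b, c, n, p, q, u, v, w, x}

Apply σ_{E > G}; surviving tuples: {(u, 12, 35), (w, 9, 34), (x, 8, 34)}
Apply σ_{G > 3}; surviving tuples: {(b, 39, 16), (c, 18, 20), (n, 15, 13), (p, 15, 7), (q, 34, 4), (q, 39, 24), (u, 12, 35), (v, 21, 37), (x, 34, 30)}
Set union of the two operands is {(b, 39, 16), (c, 18, 20), (n, 15, 13), (p, 15, 7), (q, 34, 4), (q, 39, 24), (u, 12, 35), (v, 21, 37), (w, 9, 34), (x, 34, 30), (x, 8, 34)}.
Projecting to B (2 duplicate(s) eliminated): {b, c, n, p, q, u, v, w, x}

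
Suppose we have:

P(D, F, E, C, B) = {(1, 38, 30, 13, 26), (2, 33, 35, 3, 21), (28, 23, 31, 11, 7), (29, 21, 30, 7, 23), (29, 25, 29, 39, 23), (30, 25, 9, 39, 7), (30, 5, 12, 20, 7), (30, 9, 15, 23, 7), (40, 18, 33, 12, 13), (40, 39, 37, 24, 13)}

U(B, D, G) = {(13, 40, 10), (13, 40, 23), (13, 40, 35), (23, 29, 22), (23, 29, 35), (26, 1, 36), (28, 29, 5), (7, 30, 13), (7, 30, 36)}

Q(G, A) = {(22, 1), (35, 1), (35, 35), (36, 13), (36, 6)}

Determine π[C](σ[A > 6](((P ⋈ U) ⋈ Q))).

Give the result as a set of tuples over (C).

{12, 13, 20, 23, 24, 39, 7}

Joining P and U on D, B yields {(1, 38, 30, 13, 26, 36), (29, 21, 30, 7, 23, 22), (29, 21, 30, 7, 23, 35), (29, 25, 29, 39, 23, 22), (29, 25, 29, 39, 23, 35), (30, 25, 9, 39, 7, 13), (30, 25, 9, 39, 7, 36), (30, 5, 12, 20, 7, 13), (30, 5, 12, 20, 7, 36), (30, 9, 15, 23, 7, 13), (30, 9, 15, 23, 7, 36), (40, 18, 33, 12, 13, 10), (40, 18, 33, 12, 13, 23), (40, 18, 33, 12, 13, 35), (40, 39, 37, 24, 13, 10), (40, 39, 37, 24, 13, 23), (40, 39, 37, 24, 13, 35)}.
Joining (P ⋈ U) and Q on G yields {(1, 38, 30, 13, 26, 36, 13), (1, 38, 30, 13, 26, 36, 6), (29, 21, 30, 7, 23, 22, 1), (29, 21, 30, 7, 23, 35, 1), (29, 21, 30, 7, 23, 35, 35), (29, 25, 29, 39, 23, 22, 1), (29, 25, 29, 39, 23, 35, 1), (29, 25, 29, 39, 23, 35, 35), (30, 25, 9, 39, 7, 36, 13), (30, 25, 9, 39, 7, 36, 6), (30, 5, 12, 20, 7, 36, 13), (30, 5, 12, 20, 7, 36, 6), (30, 9, 15, 23, 7, 36, 13), (30, 9, 15, 23, 7, 36, 6), (40, 18, 33, 12, 13, 35, 1), (40, 18, 33, 12, 13, 35, 35), (40, 39, 37, 24, 13, 35, 1), (40, 39, 37, 24, 13, 35, 35)}.
Selection A > 6: {(1, 38, 30, 13, 26, 36, 13), (29, 21, 30, 7, 23, 35, 35), (29, 25, 29, 39, 23, 35, 35), (30, 25, 9, 39, 7, 36, 13), (30, 5, 12, 20, 7, 36, 13), (30, 9, 15, 23, 7, 36, 13), (40, 18, 33, 12, 13, 35, 35), (40, 39, 37, 24, 13, 35, 35)}
π_{C} gives {12, 13, 20, 23, 24, 39, 7} (1 duplicate(s) eliminated).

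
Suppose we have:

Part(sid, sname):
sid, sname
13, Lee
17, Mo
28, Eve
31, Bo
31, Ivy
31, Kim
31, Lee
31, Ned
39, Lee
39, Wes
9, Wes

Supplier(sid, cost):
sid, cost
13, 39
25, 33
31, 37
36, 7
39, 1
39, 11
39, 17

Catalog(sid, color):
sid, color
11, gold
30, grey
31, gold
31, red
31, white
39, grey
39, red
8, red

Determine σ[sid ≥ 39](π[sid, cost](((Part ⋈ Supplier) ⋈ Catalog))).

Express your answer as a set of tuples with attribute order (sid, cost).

{(39, 1), (39, 11), (39, 17)}

Natural join on sid: {(13, Lee, 39), (31, Bo, 37), (31, Ivy, 37), (31, Kim, 37), (31, Lee, 37), (31, Ned, 37), (39, Lee, 1), (39, Lee, 11), (39, Lee, 17), (39, Wes, 1), (39, Wes, 11), (39, Wes, 17)}
Natural join on sid: {(31, Bo, 37, gold), (31, Bo, 37, red), (31, Bo, 37, white), (31, Ivy, 37, gold), (31, Ivy, 37, red), (31, Ivy, 37, white), (31, Kim, 37, gold), (31, Kim, 37, red), (31, Kim, 37, white), (31, Lee, 37, gold), (31, Lee, 37, red), (31, Lee, 37, white), (31, Ned, 37, gold), (31, Ned, 37, red), (31, Ned, 37, white), (39, Lee, 1, grey), (39, Lee, 1, red), (39, Lee, 11, grey), (39, Lee, 11, red), (39, Lee, 17, grey), (39, Lee, 17, red), (39, Wes, 1, grey), (39, Wes, 1, red), (39, Wes, 11, grey), (39, Wes, 11, red), (39, Wes, 17, grey), (39, Wes, 17, red)}
π[sid, cost]: project onto (sid, cost) (23 duplicate(s) eliminated) → {(31, 37), (39, 1), (39, 11), (39, 17)}
Filtering on sid ≥ 39 leaves {(39, 1), (39, 11), (39, 17)}.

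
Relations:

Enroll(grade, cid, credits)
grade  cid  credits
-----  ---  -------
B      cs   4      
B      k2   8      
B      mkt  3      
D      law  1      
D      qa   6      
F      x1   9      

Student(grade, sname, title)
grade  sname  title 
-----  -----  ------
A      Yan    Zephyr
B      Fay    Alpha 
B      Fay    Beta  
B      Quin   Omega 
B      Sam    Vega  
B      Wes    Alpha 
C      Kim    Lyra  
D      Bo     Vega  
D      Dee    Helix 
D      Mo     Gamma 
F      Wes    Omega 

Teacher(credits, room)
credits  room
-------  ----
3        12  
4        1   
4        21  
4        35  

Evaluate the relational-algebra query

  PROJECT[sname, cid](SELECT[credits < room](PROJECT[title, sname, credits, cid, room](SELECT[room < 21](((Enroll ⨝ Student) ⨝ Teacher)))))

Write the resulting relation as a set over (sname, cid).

{(Fay, mkt), (Quin, mkt), (Sam, mkt), (Wes, mkt)}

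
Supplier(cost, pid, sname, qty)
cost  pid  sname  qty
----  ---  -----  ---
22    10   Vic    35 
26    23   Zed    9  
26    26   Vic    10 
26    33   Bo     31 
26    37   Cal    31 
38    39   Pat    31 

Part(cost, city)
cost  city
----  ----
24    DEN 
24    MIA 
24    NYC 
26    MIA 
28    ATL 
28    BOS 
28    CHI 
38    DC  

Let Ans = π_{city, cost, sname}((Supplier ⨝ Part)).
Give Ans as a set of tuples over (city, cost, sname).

Joining Supplier and Part on cost yields {(26, 23, Zed, 9, MIA), (26, 26, Vic, 10, MIA), (26, 33, Bo, 31, MIA), (26, 37, Cal, 31, MIA), (38, 39, Pat, 31, DC)}.
Keep only column(s) city, cost, sname: {(DC, 38, Pat), (MIA, 26, Bo), (MIA, 26, Cal), (MIA, 26, Vic), (MIA, 26, Zed)}

{(DC, 38, Pat), (MIA, 26, Bo), (MIA, 26, Cal), (MIA, 26, Vic), (MIA, 26, Zed)}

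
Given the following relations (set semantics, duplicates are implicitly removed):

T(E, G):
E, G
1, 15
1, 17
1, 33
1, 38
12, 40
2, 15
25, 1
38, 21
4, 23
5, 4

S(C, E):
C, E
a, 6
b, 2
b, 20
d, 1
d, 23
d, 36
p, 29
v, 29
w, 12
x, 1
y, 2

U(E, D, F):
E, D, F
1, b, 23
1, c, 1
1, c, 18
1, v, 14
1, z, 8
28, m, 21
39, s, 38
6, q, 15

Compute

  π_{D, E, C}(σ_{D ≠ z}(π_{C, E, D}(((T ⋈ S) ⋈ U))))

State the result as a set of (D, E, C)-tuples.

Joining T and S on E yields {(1, 15, d), (1, 15, x), (1, 17, d), (1, 17, x), (1, 33, d), (1, 33, x), (1, 38, d), (1, 38, x), (12, 40, w), (2, 15, b), (2, 15, y)}.
Joining (T ⋈ S) and U on E yields {(1, 15, d, b, 23), (1, 15, d, c, 1), (1, 15, d, c, 18), (1, 15, d, v, 14), (1, 15, d, z, 8), (1, 15, x, b, 23), (1, 15, x, c, 1), (1, 15, x, c, 18), (1, 15, x, v, 14), (1, 15, x, z, 8), (1, 17, d, b, 23), (1, 17, d, c, 1), (1, 17, d, c, 18), (1, 17, d, v, 14), (1, 17, d, z, 8), (1, 17, x, b, 23), (1, 17, x, c, 1), (1, 17, x, c, 18), (1, 17, x, v, 14), (1, 17, x, z, 8), (1, 33, d, b, 23), (1, 33, d, c, 1), (1, 33, d, c, 18), (1, 33, d, v, 14), (1, 33, d, z, 8), (1, 33, x, b, 23), (1, 33, x, c, 1), (1, 33, x, c, 18), (1, 33, x, v, 14), (1, 33, x, z, 8), (1, 38, d, b, 23), (1, 38, d, c, 1), (1, 38, d, c, 18), (1, 38, d, v, 14), (1, 38, d, z, 8), (1, 38, x, b, 23), (1, 38, x, c, 1), (1, 38, x, c, 18), (1, 38, x, v, 14), (1, 38, x, z, 8)}.
π[C, E, D]: project onto (C, E, D) (32 duplicate(s) eliminated) → {(d, 1, b), (d, 1, c), (d, 1, v), (d, 1, z), (x, 1, b), (x, 1, c), (x, 1, v), (x, 1, z)}
Filtering on D ≠ z leaves {(d, 1, b), (d, 1, c), (d, 1, v), (x, 1, b), (x, 1, c), (x, 1, v)}.
π[D, E, C]: project onto (D, E, C) → {(b, 1, d), (b, 1, x), (c, 1, d), (c, 1, x), (v, 1, d), (v, 1, x)}

{(b, 1, d), (b, 1, x), (c, 1, d), (c, 1, x), (v, 1, d), (v, 1, x)}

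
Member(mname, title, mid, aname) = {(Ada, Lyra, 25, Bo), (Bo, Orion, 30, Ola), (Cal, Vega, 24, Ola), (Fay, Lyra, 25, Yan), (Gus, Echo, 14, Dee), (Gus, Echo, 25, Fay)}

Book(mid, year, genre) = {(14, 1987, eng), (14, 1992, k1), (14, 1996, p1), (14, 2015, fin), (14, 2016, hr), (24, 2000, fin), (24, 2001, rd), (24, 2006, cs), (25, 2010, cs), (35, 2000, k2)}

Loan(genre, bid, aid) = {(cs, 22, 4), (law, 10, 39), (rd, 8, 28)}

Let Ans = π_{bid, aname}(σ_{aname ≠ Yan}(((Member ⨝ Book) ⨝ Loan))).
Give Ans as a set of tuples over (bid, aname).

{(22, Bo), (22, Fay), (22, Ola), (8, Ola)}

Natural join on mid: {(Ada, Lyra, 25, Bo, 2010, cs), (Cal, Vega, 24, Ola, 2000, fin), (Cal, Vega, 24, Ola, 2001, rd), (Cal, Vega, 24, Ola, 2006, cs), (Fay, Lyra, 25, Yan, 2010, cs), (Gus, Echo, 14, Dee, 1987, eng), (Gus, Echo, 14, Dee, 1992, k1), (Gus, Echo, 14, Dee, 1996, p1), (Gus, Echo, 14, Dee, 2015, fin), (Gus, Echo, 14, Dee, 2016, hr), (Gus, Echo, 25, Fay, 2010, cs)}
Natural join on genre: {(Ada, Lyra, 25, Bo, 2010, cs, 22, 4), (Cal, Vega, 24, Ola, 2001, rd, 8, 28), (Cal, Vega, 24, Ola, 2006, cs, 22, 4), (Fay, Lyra, 25, Yan, 2010, cs, 22, 4), (Gus, Echo, 25, Fay, 2010, cs, 22, 4)}
Apply σ_{aname ≠ Yan}; surviving tuples: {(Ada, Lyra, 25, Bo, 2010, cs, 22, 4), (Cal, Vega, 24, Ola, 2001, rd, 8, 28), (Cal, Vega, 24, Ola, 2006, cs, 22, 4), (Gus, Echo, 25, Fay, 2010, cs, 22, 4)}
π[bid, aname]: project onto (bid, aname) → {(22, Bo), (22, Fay), (22, Ola), (8, Ola)}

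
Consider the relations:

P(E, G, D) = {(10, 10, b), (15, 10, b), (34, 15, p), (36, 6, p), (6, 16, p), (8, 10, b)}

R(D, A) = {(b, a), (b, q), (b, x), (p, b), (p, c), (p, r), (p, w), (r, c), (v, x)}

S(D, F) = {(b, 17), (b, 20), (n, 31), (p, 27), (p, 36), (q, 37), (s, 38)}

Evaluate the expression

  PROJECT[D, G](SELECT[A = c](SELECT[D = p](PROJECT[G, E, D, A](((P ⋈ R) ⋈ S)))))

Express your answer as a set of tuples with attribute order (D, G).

{(p, 15), (p, 16), (p, 6)}

Joining P and R on D yields {(10, 10, b, a), (10, 10, b, q), (10, 10, b, x), (15, 10, b, a), (15, 10, b, q), (15, 10, b, x), (34, 15, p, b), (34, 15, p, c), (34, 15, p, r), (34, 15, p, w), (36, 6, p, b), (36, 6, p, c), (36, 6, p, r), (36, 6, p, w), (6, 16, p, b), (6, 16, p, c), (6, 16, p, r), (6, 16, p, w), (8, 10, b, a), (8, 10, b, q), (8, 10, b, x)}.
Joining (P ⋈ R) and S on D yields {(10, 10, b, a, 17), (10, 10, b, a, 20), (10, 10, b, q, 17), (10, 10, b, q, 20), (10, 10, b, x, 17), (10, 10, b, x, 20), (15, 10, b, a, 17), (15, 10, b, a, 20), (15, 10, b, q, 17), (15, 10, b, q, 20), (15, 10, b, x, 17), (15, 10, b, x, 20), (34, 15, p, b, 27), (34, 15, p, b, 36), (34, 15, p, c, 27), (34, 15, p, c, 36), (34, 15, p, r, 27), (34, 15, p, r, 36), (34, 15, p, w, 27), (34, 15, p, w, 36), (36, 6, p, b, 27), (36, 6, p, b, 36), (36, 6, p, c, 27), (36, 6, p, c, 36), (36, 6, p, r, 27), (36, 6, p, r, 36), (36, 6, p, w, 27), (36, 6, p, w, 36), (6, 16, p, b, 27), (6, 16, p, b, 36), (6, 16, p, c, 27), (6, 16, p, c, 36), (6, 16, p, r, 27), (6, 16, p, r, 36), (6, 16, p, w, 27), (6, 16, p, w, 36), (8, 10, b, a, 17), (8, 10, b, a, 20), (8, 10, b, q, 17), (8, 10, b, q, 20), (8, 10, b, x, 17), (8, 10, b, x, 20)}.
Keep only column(s) G, E, D, A (21 duplicate(s) eliminated): {(10, 10, b, a), (10, 10, b, q), (10, 10, b, x), (10, 15, b, a), (10, 15, b, q), (10, 15, b, x), (10, 8, b, a), (10, 8, b, q), (10, 8, b, x), (15, 34, p, b), (15, 34, p, c), (15, 34, p, r), (15, 34, p, w), (16, 6, p, b), (16, 6, p, c), (16, 6, p, r), (16, 6, p, w), (6, 36, p, b), (6, 36, p, c), (6, 36, p, r), (6, 36, p, w)}
Apply σ_{D = p}; surviving tuples: {(15, 34, p, b), (15, 34, p, c), (15, 34, p, r), (15, 34, p, w), (16, 6, p, b), (16, 6, p, c), (16, 6, p, r), (16, 6, p, w), (6, 36, p, b), (6, 36, p, c), (6, 36, p, r), (6, 36, p, w)}
Apply σ_{A = c}; surviving tuples: {(15, 34, p, c), (16, 6, p, c), (6, 36, p, c)}
Keep only column(s) D, G: {(p, 15), (p, 16), (p, 6)}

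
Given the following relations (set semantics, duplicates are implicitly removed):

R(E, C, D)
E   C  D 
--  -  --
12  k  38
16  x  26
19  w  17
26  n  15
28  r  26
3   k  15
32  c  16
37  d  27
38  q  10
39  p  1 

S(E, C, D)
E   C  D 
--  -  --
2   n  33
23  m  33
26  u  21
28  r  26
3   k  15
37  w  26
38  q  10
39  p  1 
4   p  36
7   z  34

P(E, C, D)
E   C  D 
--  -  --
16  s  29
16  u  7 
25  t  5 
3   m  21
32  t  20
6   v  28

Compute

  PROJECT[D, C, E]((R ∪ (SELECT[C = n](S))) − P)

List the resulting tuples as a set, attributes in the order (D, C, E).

{(1, p, 39), (10, q, 38), (15, k, 3), (15, n, 26), (16, c, 32), (17, w, 19), (26, r, 28), (26, x, 16), (27, d, 37), (33, n, 2), (38, k, 12)}

σ[C = n]: keep tuples satisfying C = n → {(2, n, 33)}
Set union of the two operands is {(12, k, 38), (16, x, 26), (19, w, 17), (2, n, 33), (26, n, 15), (28, r, 26), (3, k, 15), (32, c, 16), (37, d, 27), (38, q, 10), (39, p, 1)}.
Set difference of the two operands is {(12, k, 38), (16, x, 26), (19, w, 17), (2, n, 33), (26, n, 15), (28, r, 26), (3, k, 15), (32, c, 16), (37, d, 27), (38, q, 10), (39, p, 1)}.
Projecting to D, C, E: {(1, p, 39), (10, q, 38), (15, k, 3), (15, n, 26), (16, c, 32), (17, w, 19), (26, r, 28), (26, x, 16), (27, d, 37), (33, n, 2), (38, k, 12)}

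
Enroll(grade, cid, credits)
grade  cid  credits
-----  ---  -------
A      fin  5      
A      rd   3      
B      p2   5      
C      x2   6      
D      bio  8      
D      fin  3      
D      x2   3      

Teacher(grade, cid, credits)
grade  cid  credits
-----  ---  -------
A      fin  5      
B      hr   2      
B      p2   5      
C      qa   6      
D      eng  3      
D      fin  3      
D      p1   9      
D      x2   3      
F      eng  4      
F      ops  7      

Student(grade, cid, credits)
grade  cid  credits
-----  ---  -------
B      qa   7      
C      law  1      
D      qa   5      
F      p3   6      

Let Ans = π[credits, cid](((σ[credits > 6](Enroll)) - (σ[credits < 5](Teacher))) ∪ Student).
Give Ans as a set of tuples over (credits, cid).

{(1, law), (5, qa), (6, p3), (7, qa), (8, bio)}

Apply σ_{credits > 6}; surviving tuples: {(D, bio, 8)}
Apply σ_{credits < 5}; surviving tuples: {(B, hr, 2), (D, eng, 3), (D, fin, 3), (D, x2, 3), (F, eng, 4)}
Taking the difference: {(D, bio, 8)}
Taking the union: {(B, qa, 7), (C, law, 1), (D, bio, 8), (D, qa, 5), (F, p3, 6)}
π[credits, cid]: project onto (credits, cid) → {(1, law), (5, qa), (6, p3), (7, qa), (8, bio)}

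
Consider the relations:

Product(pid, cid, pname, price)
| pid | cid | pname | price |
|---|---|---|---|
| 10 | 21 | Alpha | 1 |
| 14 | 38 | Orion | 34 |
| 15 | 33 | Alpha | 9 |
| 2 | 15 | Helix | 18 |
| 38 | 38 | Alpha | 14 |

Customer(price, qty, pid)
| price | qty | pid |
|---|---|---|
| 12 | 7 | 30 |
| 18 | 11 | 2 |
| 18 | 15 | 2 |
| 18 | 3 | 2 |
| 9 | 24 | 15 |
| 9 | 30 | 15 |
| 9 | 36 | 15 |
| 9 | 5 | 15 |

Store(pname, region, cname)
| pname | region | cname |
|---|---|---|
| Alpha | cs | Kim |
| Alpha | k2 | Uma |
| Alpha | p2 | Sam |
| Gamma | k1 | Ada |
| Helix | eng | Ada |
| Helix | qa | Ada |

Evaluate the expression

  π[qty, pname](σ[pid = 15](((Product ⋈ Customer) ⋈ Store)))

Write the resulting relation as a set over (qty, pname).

{(24, Alpha), (30, Alpha), (36, Alpha), (5, Alpha)}

Product ⋈ Customer (natural join on pid, price): {(15, 33, Alpha, 9, 24), (15, 33, Alpha, 9, 30), (15, 33, Alpha, 9, 36), (15, 33, Alpha, 9, 5), (2, 15, Helix, 18, 11), (2, 15, Helix, 18, 15), (2, 15, Helix, 18, 3)}
(Product ⋈ Customer) ⋈ Store (natural join on pname): {(15, 33, Alpha, 9, 24, cs, Kim), (15, 33, Alpha, 9, 24, k2, Uma), (15, 33, Alpha, 9, 24, p2, Sam), (15, 33, Alpha, 9, 30, cs, Kim), (15, 33, Alpha, 9, 30, k2, Uma), (15, 33, Alpha, 9, 30, p2, Sam), (15, 33, Alpha, 9, 36, cs, Kim), (15, 33, Alpha, 9, 36, k2, Uma), (15, 33, Alpha, 9, 36, p2, Sam), (15, 33, Alpha, 9, 5, cs, Kim), (15, 33, Alpha, 9, 5, k2, Uma), (15, 33, Alpha, 9, 5, p2, Sam), (2, 15, Helix, 18, 11, eng, Ada), (2, 15, Helix, 18, 11, qa, Ada), (2, 15, Helix, 18, 15, eng, Ada), (2, 15, Helix, 18, 15, qa, Ada), (2, 15, Helix, 18, 3, eng, Ada), (2, 15, Helix, 18, 3, qa, Ada)}
Selection pid = 15: {(15, 33, Alpha, 9, 24, cs, Kim), (15, 33, Alpha, 9, 24, k2, Uma), (15, 33, Alpha, 9, 24, p2, Sam), (15, 33, Alpha, 9, 30, cs, Kim), (15, 33, Alpha, 9, 30, k2, Uma), (15, 33, Alpha, 9, 30, p2, Sam), (15, 33, Alpha, 9, 36, cs, Kim), (15, 33, Alpha, 9, 36, k2, Uma), (15, 33, Alpha, 9, 36, p2, Sam), (15, 33, Alpha, 9, 5, cs, Kim), (15, 33, Alpha, 9, 5, k2, Uma), (15, 33, Alpha, 9, 5, p2, Sam)}
π_{qty, pname} gives {(24, Alpha), (30, Alpha), (36, Alpha), (5, Alpha)} (8 duplicate(s) eliminated).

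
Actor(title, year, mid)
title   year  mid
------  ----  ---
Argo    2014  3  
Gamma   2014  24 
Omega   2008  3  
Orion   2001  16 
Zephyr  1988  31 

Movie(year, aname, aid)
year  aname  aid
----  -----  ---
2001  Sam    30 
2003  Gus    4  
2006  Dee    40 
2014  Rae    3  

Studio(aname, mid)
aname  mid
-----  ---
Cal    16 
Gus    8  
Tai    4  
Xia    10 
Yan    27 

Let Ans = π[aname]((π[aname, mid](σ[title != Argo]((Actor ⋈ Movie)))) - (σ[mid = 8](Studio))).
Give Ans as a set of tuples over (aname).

{Rae, Sam}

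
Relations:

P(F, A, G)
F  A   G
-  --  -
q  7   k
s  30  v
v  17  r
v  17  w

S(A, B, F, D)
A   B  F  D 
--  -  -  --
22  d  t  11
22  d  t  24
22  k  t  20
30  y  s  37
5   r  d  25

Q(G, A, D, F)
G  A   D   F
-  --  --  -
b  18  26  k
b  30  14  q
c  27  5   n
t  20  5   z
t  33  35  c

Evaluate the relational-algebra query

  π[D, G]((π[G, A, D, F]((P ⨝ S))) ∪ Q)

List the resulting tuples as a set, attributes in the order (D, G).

{(14, b), (26, b), (35, t), (37, v), (5, c), (5, t)}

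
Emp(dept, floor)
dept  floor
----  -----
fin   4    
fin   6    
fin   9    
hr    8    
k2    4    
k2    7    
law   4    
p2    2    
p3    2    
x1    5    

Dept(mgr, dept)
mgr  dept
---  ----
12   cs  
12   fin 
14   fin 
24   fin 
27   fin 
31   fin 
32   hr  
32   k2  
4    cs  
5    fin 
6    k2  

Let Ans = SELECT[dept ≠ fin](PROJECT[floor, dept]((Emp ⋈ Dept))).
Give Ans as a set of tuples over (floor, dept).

Emp ⋈ Dept (natural join on dept): {(fin, 4, 12), (fin, 4, 14), (fin, 4, 24), (fin, 4, 27), (fin, 4, 31), (fin, 4, 5), (fin, 6, 12), (fin, 6, 14), (fin, 6, 24), (fin, 6, 27), (fin, 6, 31), (fin, 6, 5), (fin, 9, 12), (fin, 9, 14), (fin, 9, 24), (fin, 9, 27), (fin, 9, 31), (fin, 9, 5), (hr, 8, 32), (k2, 4, 32), (k2, 4, 6), (k2, 7, 32), (k2, 7, 6)}
Keep only column(s) floor, dept (17 duplicate(s) eliminated): {(4, fin), (4, k2), (6, fin), (7, k2), (8, hr), (9, fin)}
Filtering on dept ≠ fin leaves {(4, k2), (7, k2), (8, hr)}.

{(4, k2), (7, k2), (8, hr)}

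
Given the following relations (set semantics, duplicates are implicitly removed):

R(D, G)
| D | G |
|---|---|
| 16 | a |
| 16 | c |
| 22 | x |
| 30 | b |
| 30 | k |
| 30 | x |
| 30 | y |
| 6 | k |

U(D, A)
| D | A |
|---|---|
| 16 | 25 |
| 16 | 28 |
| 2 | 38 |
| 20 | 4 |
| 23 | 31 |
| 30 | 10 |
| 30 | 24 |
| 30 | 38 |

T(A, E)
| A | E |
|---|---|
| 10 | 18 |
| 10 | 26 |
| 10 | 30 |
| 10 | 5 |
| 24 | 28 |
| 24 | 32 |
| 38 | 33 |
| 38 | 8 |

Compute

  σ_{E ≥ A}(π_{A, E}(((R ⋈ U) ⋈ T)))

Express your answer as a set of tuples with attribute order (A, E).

{(10, 18), (10, 26), (10, 30), (24, 28), (24, 32)}

Natural join on D: {(16, a, 25), (16, a, 28), (16, c, 25), (16, c, 28), (30, b, 10), (30, b, 24), (30, b, 38), (30, k, 10), (30, k, 24), (30, k, 38), (30, x, 10), (30, x, 24), (30, x, 38), (30, y, 10), (30, y, 24), (30, y, 38)}
Natural join on A: {(30, b, 10, 18), (30, b, 10, 26), (30, b, 10, 30), (30, b, 10, 5), (30, b, 24, 28), (30, b, 24, 32), (30, b, 38, 33), (30, b, 38, 8), (30, k, 10, 18), (30, k, 10, 26), (30, k, 10, 30), (30, k, 10, 5), (30, k, 24, 28), (30, k, 24, 32), (30, k, 38, 33), (30, k, 38, 8), (30, x, 10, 18), (30, x, 10, 26), (30, x, 10, 30), (30, x, 10, 5), (30, x, 24, 28), (30, x, 24, 32), (30, x, 38, 33), (30, x, 38, 8), (30, y, 10, 18), (30, y, 10, 26), (30, y, 10, 30), (30, y, 10, 5), (30, y, 24, 28), (30, y, 24, 32), (30, y, 38, 33), (30, y, 38, 8)}
Projecting to A, E (24 duplicate(s) eliminated): {(10, 18), (10, 26), (10, 30), (10, 5), (24, 28), (24, 32), (38, 33), (38, 8)}
Selection E ≥ A: {(10, 18), (10, 26), (10, 30), (24, 28), (24, 32)}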